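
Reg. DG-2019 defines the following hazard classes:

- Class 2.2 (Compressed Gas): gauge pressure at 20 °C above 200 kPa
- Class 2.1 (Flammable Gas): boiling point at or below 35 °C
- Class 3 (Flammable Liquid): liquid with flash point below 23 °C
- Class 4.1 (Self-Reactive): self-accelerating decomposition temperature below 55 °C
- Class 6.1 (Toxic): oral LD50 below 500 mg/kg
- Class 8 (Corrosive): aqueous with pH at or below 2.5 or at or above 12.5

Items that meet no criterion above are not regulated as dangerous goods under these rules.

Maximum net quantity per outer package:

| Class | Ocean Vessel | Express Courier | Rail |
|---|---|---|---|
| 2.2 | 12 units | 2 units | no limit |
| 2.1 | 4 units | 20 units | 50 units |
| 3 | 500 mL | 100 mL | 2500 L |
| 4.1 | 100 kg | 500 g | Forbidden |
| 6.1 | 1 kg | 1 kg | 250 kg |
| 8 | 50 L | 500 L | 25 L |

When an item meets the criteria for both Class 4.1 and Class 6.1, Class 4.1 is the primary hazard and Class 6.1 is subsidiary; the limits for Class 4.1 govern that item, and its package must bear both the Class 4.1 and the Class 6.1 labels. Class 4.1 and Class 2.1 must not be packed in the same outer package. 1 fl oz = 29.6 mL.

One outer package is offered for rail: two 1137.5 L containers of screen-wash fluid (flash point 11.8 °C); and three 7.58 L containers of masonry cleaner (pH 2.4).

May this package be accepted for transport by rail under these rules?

Yes

The screen-wash fluid has flash point 11.8 °C, which is < 23 °C, so it is Class 3 (Flammable Liquid).
The masonry cleaner has pH 2.4, which is ≤ 2.5, so it is Class 8 (Corrosive).
Class 8 quantity: three 7.58 L containers = 22.74 L.
22.74 L ≤ 25 L (rail limit, Class 8) — within limit.
Class 3 quantity: two 1137.5 L containers = 2275 L.
That is within the Class 3 rail limit of 2500 L.
The segregation rule (Class 4.1 with Class 2.1) does not apply to Class 8 with Class 3.
Every hazard class is within its rail limit and no segregation rule is violated.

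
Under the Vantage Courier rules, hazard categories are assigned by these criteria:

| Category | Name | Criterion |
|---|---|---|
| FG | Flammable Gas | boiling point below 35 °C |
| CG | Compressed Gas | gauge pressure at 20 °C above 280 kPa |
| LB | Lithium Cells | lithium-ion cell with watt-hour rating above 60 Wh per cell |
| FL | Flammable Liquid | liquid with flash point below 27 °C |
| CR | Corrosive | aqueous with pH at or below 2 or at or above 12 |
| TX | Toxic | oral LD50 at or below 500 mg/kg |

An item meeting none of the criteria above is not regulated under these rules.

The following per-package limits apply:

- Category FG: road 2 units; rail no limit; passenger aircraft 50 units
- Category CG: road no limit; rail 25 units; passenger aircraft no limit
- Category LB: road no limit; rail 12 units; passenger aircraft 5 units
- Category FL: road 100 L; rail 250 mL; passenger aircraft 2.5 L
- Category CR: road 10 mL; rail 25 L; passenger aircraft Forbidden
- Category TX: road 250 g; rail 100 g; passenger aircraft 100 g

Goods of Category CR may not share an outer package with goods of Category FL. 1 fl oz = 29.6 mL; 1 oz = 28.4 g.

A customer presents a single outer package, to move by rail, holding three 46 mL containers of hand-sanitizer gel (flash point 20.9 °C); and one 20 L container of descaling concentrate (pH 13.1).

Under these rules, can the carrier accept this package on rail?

With flash point 20.9 °C (< 27 °C), the hand-sanitizer gel falls in Category FL.
pH 13.1 meets the Category CR criterion (Corrosive), so the descaling concentrate is Category CR.
Category CR quantity: 20 L.
20 L is within the rail limit of 25 L for Category CR.
Category FL quantity: three 46 mL containers = 138 mL.
That is within the Category FL rail limit of 250 mL.
Category CR and Category FL may not share an outer package.

No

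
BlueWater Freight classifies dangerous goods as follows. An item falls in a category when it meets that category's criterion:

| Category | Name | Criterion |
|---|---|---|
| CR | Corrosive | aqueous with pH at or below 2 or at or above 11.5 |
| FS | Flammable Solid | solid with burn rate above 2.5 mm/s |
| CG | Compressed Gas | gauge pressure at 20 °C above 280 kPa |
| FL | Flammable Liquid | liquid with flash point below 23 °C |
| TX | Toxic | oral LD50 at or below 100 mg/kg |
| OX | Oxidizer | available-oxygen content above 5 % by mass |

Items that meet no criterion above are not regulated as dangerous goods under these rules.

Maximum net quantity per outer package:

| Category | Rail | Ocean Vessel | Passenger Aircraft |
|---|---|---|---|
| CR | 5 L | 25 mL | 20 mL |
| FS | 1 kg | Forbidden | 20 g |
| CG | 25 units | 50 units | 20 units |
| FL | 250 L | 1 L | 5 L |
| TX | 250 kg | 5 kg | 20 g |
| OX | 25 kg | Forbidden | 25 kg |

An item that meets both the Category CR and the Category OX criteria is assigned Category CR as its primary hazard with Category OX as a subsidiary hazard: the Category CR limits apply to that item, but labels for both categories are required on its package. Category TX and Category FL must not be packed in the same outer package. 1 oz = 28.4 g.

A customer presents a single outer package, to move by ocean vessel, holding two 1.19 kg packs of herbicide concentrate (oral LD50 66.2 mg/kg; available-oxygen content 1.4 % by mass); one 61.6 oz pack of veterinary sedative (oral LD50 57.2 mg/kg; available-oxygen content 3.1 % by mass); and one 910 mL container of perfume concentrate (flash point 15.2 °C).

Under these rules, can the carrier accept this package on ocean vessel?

The herbicide concentrate has oral LD50 66.2 mg/kg, which is ≤ 100 mg/kg, so it is Category TX (Toxic).
Oral LD50 57.2 mg/kg meets the Category TX criterion (Toxic), so the veterinary sedative is Category TX.
Perfume concentrate: flash point 15.2 °C < 23 °C → Category FL (Flammable Liquid).
Total Category TX: (two 1.19 kg packs = 2.38 kg) + (one 61.6 oz pack = 1749.44 g) = 4129.44 g.
4129.44 g is within the ocean vessel limit of 5 kg for Category TX.
Category FL quantity: 910 mL.
910 mL is within the ocean vessel limit of 1 L for Category FL.
Category TX and Category FL may not share an outer package.

No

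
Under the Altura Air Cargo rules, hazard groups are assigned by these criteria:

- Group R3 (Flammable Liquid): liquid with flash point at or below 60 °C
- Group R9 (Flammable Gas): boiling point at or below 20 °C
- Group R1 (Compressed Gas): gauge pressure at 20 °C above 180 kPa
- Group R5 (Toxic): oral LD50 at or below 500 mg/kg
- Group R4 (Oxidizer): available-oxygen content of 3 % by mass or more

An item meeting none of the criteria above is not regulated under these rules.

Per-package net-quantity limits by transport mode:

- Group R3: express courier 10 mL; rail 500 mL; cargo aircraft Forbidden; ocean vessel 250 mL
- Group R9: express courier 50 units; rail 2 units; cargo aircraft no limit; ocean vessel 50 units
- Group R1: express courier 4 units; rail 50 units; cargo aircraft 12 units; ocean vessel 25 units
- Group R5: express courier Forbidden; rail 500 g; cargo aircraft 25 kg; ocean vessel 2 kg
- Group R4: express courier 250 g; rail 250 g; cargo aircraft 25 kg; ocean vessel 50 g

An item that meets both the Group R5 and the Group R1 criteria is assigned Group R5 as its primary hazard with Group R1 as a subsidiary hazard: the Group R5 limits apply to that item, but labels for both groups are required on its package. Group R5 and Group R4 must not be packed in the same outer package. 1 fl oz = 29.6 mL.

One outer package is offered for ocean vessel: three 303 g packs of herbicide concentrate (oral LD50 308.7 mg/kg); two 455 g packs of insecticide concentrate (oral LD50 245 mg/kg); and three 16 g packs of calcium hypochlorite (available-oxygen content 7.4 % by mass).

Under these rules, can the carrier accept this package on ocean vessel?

The herbicide concentrate has oral LD50 308.7 mg/kg, which is ≤ 500 mg/kg, so it is Group R5 (Toxic).
Oral LD50 245 mg/kg meets the Group R5 criterion (Toxic), so the insecticide concentrate is Group R5.
Calcium hypochlorite: available-oxygen content 7.4 % by mass ≥ 3 % by mass → Group R4 (Oxidizer).
Total Group R5: (three 303 g packs = 909 g) + (two 455 g packs = 910 g) = 1.819 kg.
That is within the Group R5 ocean vessel limit of 2 kg.
Group R4 quantity: three 16 g packs = 48 g.
48 g ≤ 50 g (ocean vessel limit, Group R4) — within limit.
Group R5 and Group R4 may not share an outer package.

No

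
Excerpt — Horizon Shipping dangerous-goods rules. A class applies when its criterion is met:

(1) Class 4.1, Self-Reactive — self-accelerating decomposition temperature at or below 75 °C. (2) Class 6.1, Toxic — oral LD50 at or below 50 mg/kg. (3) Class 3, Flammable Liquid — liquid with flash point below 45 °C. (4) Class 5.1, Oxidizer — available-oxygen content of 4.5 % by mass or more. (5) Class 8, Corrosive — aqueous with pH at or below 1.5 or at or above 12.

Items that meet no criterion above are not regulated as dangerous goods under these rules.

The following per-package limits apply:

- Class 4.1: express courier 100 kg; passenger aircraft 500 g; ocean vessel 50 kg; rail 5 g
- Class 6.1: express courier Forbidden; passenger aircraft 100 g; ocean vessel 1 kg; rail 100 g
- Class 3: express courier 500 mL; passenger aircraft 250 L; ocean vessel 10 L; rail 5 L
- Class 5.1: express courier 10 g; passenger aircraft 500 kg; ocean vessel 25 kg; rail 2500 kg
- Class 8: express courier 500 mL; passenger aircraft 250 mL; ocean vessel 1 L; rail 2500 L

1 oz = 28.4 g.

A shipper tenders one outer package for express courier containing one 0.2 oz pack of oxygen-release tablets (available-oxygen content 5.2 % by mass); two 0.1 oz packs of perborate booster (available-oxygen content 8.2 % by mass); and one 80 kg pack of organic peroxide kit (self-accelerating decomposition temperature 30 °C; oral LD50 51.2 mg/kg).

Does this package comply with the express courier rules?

No

With available-oxygen content 5.2 % by mass (≥ 4.5 % by mass), the oxygen-release tablets fall in Class 5.1.
With available-oxygen content 8.2 % by mass (≥ 4.5 % by mass), the perborate booster falls in Class 5.1.
Organic peroxide kit: self-accelerating decomposition temperature 30 °C ≤ 75 °C → Class 4.1 (Self-Reactive).
Class 5.1 net quantity: (one 0.2 oz pack = 5.68 g) + (two 0.1 oz packs = 5.68 g) = 11.36 g.
11.36 g exceeds the express courier limit of 10 g for Class 5.1.
Class 4.1 quantity: 80 kg.
80 kg ≤ 100 kg (express courier limit, Class 4.1) — within limit.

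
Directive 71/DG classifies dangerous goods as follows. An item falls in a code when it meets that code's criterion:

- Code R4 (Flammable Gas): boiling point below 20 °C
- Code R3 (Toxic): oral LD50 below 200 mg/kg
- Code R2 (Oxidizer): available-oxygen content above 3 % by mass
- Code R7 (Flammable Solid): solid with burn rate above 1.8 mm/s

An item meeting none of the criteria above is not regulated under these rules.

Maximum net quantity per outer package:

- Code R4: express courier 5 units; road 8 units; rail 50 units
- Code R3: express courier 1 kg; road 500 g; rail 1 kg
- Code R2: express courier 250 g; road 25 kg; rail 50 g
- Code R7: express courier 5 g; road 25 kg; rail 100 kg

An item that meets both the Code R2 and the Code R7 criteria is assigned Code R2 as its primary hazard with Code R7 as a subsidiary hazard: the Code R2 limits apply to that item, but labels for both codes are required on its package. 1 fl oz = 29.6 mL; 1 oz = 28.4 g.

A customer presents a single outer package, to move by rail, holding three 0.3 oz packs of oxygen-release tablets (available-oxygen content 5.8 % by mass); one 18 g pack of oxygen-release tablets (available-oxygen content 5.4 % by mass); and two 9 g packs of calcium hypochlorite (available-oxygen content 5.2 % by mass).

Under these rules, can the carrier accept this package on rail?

The oxygen-release tablets have available-oxygen content 5.8 % by mass, which is > 3 % by mass, so they are Code R2 (Oxidizer).
The oxygen-release tablets have available-oxygen content 5.4 % by mass, which is > 3 % by mass, so they are Code R2 (Oxidizer).
With available-oxygen content 5.2 % by mass (> 3 % by mass), the calcium hypochlorite falls in Code R2.
Code R2 net quantity: (three 0.3 oz packs = 25.56 g) + 18 g + (two 9 g packs = 18 g) = 61.56 g.
61.56 g > 50 g (rail limit, Code R2) — over the limit.

No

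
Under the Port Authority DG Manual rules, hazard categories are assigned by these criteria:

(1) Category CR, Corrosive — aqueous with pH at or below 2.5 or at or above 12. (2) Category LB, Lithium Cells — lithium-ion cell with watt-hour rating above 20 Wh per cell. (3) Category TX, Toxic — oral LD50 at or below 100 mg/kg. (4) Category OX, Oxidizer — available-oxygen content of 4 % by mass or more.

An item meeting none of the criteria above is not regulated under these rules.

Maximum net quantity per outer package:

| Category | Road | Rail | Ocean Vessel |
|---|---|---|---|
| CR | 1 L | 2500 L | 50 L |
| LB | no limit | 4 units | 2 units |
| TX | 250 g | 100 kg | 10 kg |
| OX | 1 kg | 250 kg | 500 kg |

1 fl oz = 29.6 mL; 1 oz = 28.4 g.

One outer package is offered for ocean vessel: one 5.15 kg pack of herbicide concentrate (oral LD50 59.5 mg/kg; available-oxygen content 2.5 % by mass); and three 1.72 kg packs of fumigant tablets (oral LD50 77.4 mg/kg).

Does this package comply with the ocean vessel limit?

No

The herbicide concentrate has oral LD50 59.5 mg/kg, which is ≤ 100 mg/kg, so it is Category TX (Toxic).
The fumigant tablets have oral LD50 77.4 mg/kg, which is ≤ 100 mg/kg, so they are Category TX (Toxic).
Total Category TX: 5.15 kg + (three 1.72 kg packs = 5.16 kg) = 10.31 kg.
10.31 kg exceeds the ocean vessel limit of 10 kg for Category TX.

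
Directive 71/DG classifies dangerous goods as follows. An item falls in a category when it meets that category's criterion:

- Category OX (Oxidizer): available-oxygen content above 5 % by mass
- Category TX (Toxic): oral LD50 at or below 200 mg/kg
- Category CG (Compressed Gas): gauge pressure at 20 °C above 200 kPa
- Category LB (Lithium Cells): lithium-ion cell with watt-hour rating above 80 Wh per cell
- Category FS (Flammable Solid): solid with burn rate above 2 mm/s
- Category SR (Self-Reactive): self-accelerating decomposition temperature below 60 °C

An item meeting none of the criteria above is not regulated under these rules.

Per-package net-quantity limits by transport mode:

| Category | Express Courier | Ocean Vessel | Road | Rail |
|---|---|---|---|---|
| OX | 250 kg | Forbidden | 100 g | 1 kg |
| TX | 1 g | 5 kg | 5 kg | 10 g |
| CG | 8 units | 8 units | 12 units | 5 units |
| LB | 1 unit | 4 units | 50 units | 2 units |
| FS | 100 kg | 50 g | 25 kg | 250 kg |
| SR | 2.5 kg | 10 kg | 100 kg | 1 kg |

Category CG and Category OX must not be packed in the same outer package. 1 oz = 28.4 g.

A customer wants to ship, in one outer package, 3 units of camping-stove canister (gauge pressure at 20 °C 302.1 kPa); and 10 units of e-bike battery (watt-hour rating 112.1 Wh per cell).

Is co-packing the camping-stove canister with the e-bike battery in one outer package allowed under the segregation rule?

Yes

Camping-stove canister: gauge pressure at 20 °C 302.1 kPa > 200 kPa → Category CG (Compressed Gas).
With watt-hour rating 112.1 Wh per cell (> 80 Wh per cell), the e-bike battery falls in Category LB.
No segregation rule bars Category CG with Category LB.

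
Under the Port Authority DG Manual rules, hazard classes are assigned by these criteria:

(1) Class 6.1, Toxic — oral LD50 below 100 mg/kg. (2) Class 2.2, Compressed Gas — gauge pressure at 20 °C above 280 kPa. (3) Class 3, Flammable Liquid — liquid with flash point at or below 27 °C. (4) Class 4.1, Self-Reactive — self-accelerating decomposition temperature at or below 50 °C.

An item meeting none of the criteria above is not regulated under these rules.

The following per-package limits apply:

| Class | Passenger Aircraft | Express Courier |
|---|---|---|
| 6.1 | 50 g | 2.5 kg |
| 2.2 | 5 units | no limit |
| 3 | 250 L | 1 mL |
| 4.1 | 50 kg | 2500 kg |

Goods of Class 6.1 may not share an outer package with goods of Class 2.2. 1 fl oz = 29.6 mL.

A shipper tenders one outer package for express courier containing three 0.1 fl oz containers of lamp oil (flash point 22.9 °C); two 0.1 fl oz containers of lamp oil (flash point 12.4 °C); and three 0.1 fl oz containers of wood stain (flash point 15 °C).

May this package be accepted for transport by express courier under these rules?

No

Flash point 22.9 °C meets the Class 3 criterion (Flammable Liquid), so the lamp oil is Class 3.
The lamp oil has flash point 12.4 °C, which is ≤ 27 °C, so it is Class 3 (Flammable Liquid).
With flash point 15 °C (≤ 27 °C), the wood stain falls in Class 3.
Class 3 net quantity: (three 0.1 fl oz containers = 8.88 mL) + (two 0.1 fl oz containers = 5.92 mL) + (three 0.1 fl oz containers = 8.88 mL) = 23.68 mL.
That exceeds the Class 3 express courier limit of 1 mL.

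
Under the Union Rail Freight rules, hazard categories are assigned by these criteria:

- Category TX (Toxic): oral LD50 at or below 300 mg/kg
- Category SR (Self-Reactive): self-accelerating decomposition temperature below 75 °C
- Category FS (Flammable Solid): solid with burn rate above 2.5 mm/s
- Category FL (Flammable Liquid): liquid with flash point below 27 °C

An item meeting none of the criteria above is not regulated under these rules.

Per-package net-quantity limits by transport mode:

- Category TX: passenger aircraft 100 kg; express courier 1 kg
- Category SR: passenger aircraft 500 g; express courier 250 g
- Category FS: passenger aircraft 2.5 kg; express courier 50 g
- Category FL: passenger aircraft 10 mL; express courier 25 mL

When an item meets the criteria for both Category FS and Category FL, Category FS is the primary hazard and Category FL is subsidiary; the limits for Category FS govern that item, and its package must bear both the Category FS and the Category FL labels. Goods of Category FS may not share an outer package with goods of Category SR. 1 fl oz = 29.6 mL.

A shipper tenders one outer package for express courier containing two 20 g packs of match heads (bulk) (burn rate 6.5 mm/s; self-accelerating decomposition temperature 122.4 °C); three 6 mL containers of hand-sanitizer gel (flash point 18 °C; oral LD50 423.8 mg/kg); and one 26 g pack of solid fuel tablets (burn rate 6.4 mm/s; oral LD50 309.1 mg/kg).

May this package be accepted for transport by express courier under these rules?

No

With burn rate 6.5 mm/s (> 2.5 mm/s), the match heads (bulk) fall in Category FS.
Flash point 18 °C meets the Category FL criterion (Flammable Liquid), so the hand-sanitizer gel is Category FL.
With burn rate 6.4 mm/s (> 2.5 mm/s), the solid fuel tablets fall in Category FS.
Total Category FS: (two 20 g packs = 40 g) + 26 g = 66 g.
66 g exceeds the express courier limit of 50 g for Category FS.
Category FL quantity: three 6 mL containers = 18 mL.
That is within the Category FL express courier limit of 25 mL.
The segregation rule (Category FS with Category SR) does not apply to Category FS with Category FL.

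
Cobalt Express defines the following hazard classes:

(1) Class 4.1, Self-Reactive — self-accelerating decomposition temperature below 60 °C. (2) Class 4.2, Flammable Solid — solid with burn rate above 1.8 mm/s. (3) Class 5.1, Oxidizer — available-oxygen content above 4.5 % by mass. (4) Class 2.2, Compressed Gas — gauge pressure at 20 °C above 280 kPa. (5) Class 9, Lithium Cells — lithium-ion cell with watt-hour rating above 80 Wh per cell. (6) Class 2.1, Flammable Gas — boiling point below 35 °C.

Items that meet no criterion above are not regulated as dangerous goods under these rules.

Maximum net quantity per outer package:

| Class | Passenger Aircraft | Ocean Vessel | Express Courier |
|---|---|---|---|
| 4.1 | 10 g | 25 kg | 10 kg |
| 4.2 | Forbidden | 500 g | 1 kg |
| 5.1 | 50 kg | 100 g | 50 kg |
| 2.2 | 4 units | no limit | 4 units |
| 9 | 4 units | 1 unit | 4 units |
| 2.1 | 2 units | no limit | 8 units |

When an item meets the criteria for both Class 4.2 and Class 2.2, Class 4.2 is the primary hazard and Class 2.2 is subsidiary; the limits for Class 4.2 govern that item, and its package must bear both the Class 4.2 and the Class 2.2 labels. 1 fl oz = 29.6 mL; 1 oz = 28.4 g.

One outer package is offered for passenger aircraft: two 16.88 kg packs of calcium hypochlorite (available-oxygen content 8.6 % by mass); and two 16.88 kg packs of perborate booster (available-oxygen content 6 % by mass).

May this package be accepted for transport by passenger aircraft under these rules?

The calcium hypochlorite has available-oxygen content 8.6 % by mass, which is > 4.5 % by mass, so it is Class 5.1 (Oxidizer).
Available-oxygen content 6 % by mass meets the Class 5.1 criterion (Oxidizer), so the perborate booster is Class 5.1.
Total Class 5.1: (two 16.88 kg packs = 33.76 kg) + (two 16.88 kg packs = 33.76 kg) = 67.52 kg.
67.52 kg > 50 kg (passenger aircraft limit, Class 5.1) — over the limit.

No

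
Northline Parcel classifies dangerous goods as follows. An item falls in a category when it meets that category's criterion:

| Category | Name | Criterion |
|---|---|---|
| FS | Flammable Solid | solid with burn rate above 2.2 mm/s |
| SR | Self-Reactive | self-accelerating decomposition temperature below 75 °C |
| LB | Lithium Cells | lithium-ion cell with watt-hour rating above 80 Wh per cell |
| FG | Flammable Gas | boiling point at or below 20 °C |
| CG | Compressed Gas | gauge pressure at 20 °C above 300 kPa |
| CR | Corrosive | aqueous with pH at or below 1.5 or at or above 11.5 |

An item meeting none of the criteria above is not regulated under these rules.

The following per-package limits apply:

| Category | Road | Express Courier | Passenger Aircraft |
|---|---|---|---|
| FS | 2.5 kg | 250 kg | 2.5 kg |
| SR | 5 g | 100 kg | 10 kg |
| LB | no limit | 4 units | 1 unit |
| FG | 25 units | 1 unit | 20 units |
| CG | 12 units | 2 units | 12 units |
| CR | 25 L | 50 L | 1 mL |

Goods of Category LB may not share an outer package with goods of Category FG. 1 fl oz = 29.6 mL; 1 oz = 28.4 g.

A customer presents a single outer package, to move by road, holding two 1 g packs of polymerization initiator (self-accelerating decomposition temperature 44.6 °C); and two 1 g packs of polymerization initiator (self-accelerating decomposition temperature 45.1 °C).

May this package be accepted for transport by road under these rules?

Yes

With self-accelerating decomposition temperature 44.6 °C (< 75 °C), the polymerization initiator falls in Category SR.
Polymerization initiator: self-accelerating decomposition temperature 45.1 °C < 75 °C → Category SR (Self-Reactive).
Total Category SR: (two 1 g packs = 2 g) + (two 1 g packs = 2 g) = 4 g.
That is within the Category SR road limit of 5 g.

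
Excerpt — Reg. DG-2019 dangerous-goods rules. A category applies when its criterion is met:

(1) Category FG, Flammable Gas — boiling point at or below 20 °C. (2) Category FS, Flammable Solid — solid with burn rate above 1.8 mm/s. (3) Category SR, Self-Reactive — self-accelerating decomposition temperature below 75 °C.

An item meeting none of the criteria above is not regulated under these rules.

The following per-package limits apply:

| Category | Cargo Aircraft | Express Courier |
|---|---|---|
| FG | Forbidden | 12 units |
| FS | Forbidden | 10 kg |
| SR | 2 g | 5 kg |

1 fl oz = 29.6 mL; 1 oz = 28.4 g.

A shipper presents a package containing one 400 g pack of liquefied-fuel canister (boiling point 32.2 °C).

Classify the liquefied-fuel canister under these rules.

Not regulated

boiling point 32.2 °C is not below 20 °C, so Category FG does not apply.
No criterion is met, so the item is not regulated.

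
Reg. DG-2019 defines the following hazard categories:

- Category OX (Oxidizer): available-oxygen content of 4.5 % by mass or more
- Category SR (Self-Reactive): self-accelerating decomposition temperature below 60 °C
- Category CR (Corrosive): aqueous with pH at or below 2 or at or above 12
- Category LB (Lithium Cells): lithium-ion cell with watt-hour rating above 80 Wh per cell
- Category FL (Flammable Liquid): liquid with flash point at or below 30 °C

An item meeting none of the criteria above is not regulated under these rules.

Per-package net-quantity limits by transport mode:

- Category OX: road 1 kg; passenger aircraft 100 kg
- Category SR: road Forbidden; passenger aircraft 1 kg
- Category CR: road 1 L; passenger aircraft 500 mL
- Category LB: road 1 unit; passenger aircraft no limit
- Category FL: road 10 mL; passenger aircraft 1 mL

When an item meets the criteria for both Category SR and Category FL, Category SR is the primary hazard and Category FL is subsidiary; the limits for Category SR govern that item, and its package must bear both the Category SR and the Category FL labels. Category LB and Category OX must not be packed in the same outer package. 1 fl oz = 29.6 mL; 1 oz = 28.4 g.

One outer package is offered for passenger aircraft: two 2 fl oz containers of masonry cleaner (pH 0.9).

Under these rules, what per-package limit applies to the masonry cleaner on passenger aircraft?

500 mL

Masonry cleaner: pH 0.9 ≤ 2 → Category CR (Corrosive).
The passenger aircraft limit for Category CR is 500 mL.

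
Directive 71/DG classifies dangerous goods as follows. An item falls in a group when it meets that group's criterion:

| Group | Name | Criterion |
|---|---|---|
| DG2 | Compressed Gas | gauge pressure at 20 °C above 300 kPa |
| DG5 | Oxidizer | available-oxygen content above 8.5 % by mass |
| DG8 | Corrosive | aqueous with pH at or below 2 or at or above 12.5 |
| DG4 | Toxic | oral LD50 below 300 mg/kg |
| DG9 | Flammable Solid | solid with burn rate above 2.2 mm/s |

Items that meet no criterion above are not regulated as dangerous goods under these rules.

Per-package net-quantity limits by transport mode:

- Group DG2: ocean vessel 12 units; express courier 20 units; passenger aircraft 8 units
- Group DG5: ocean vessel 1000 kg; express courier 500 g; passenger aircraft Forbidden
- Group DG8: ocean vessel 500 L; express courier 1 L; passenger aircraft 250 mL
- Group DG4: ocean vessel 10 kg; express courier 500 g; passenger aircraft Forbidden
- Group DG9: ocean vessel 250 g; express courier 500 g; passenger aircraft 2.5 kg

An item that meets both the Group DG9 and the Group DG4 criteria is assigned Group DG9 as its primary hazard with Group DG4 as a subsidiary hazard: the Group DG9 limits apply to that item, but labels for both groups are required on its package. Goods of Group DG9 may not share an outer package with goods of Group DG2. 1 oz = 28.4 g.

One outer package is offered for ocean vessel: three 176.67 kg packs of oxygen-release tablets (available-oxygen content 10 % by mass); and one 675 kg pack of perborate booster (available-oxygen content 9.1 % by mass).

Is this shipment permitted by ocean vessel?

The oxygen-release tablets have available-oxygen content 10 % by mass, which is > 8.5 % by mass, so they are Group DG5 (Oxidizer).
Perborate booster: available-oxygen content 9.1 % by mass > 8.5 % by mass → Group DG5 (Oxidizer).
Total Group DG5: (three 176.67 kg packs = 530.01 kg) + 675 kg = 1205.01 kg.
1205.01 kg exceeds the ocean vessel limit of 1000 kg for Group DG5.

No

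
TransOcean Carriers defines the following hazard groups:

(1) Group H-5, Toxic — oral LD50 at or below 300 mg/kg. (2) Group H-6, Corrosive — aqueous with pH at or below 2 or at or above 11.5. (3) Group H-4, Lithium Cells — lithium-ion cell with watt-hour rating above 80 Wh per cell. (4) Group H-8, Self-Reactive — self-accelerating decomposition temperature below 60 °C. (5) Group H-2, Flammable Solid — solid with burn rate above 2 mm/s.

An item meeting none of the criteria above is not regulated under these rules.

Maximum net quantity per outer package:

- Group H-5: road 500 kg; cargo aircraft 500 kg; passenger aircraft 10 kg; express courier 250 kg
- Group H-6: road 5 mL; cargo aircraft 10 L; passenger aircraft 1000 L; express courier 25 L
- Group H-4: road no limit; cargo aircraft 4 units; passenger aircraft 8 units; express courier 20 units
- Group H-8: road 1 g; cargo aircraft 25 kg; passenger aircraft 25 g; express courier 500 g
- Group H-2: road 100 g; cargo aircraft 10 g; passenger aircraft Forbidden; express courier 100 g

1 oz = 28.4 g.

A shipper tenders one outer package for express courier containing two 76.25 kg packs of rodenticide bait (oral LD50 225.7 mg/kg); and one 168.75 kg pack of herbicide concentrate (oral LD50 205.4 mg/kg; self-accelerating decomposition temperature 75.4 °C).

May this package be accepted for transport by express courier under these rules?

Oral LD50 225.7 mg/kg meets the Group H-5 criterion (Toxic), so the rodenticide bait is Group H-5.
Oral LD50 205.4 mg/kg meets the Group H-5 criterion (Toxic), so the herbicide concentrate is Group H-5.
Group H-5 net quantity: (two 76.25 kg packs = 152.5 kg) + 168.75 kg = 321.25 kg.
321.25 kg exceeds the express courier limit of 250 kg for Group H-5.

No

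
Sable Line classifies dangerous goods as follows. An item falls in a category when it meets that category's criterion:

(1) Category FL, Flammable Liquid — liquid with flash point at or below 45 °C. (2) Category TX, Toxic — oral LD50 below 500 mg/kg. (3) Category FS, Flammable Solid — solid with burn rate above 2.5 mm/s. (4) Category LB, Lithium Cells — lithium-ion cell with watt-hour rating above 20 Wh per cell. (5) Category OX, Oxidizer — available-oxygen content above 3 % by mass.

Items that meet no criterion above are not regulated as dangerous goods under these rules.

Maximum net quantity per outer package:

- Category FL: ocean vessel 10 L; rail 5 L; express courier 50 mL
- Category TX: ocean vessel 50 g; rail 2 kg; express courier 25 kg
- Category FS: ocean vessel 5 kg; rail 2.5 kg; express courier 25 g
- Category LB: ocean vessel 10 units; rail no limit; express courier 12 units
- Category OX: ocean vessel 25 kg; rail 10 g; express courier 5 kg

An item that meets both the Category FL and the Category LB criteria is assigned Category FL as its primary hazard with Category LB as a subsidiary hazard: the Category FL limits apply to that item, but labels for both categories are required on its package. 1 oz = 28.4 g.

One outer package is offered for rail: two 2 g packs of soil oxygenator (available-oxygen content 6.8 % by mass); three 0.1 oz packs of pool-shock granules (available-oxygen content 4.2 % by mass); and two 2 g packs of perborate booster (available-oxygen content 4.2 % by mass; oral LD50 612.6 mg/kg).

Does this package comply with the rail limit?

No

With available-oxygen content 6.8 % by mass (> 3 % by mass), the soil oxygenator falls in Category OX.
Pool-shock granules: available-oxygen content 4.2 % by mass > 3 % by mass → Category OX (Oxidizer).
Perborate booster: available-oxygen content 4.2 % by mass > 3 % by mass → Category OX (Oxidizer).
Total Category OX: (two 2 g packs = 4 g) + (three 0.1 oz packs = 8.52 g) + (two 2 g packs = 4 g) = 16.52 g.
That exceeds the Category OX rail limit of 10 g.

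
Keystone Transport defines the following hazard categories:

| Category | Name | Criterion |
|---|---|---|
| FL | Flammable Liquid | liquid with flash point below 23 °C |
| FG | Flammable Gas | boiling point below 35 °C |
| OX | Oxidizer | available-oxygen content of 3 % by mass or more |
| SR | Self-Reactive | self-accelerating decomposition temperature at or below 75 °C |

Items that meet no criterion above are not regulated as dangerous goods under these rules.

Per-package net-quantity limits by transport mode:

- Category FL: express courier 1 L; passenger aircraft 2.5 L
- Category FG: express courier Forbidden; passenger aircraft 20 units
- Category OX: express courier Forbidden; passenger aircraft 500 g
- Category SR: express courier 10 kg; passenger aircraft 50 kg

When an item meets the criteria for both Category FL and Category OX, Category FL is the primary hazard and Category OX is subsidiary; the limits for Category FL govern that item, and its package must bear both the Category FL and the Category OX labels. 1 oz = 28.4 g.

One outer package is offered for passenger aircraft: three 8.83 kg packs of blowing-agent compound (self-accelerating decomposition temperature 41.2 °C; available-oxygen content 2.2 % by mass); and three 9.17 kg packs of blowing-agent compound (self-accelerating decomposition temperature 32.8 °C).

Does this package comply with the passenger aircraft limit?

No

With self-accelerating decomposition temperature 41.2 °C (≤ 75 °C), the blowing-agent compound falls in Category SR.
Self-accelerating decomposition temperature 32.8 °C meets the Category SR criterion (Self-Reactive), so the blowing-agent compound is Category SR.
Category SR net quantity: (three 8.83 kg packs = 26.49 kg) + (three 9.17 kg packs = 27.51 kg) = 54 kg.
54 kg > 50 kg (passenger aircraft limit, Category SR) — over the limit.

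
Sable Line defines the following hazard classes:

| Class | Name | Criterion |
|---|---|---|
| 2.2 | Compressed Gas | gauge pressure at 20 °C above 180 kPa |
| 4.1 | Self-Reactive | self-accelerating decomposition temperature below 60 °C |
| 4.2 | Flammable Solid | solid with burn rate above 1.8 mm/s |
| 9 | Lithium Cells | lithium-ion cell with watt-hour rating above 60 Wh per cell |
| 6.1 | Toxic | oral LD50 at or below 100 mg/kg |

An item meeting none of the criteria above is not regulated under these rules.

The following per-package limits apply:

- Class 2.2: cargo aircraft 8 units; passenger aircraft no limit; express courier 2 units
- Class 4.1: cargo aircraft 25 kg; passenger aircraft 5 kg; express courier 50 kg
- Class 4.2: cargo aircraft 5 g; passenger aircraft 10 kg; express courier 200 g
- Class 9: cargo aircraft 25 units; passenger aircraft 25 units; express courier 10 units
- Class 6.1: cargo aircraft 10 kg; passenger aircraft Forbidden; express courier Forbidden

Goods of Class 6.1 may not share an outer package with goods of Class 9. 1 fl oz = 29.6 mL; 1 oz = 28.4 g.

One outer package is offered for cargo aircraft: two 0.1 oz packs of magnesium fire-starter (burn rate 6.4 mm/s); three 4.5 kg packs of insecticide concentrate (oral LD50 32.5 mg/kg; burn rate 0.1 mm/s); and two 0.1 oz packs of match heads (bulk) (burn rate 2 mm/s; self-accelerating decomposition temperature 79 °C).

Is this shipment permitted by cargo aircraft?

No

The magnesium fire-starter has burn rate 6.4 mm/s, which is > 1.8 mm/s, so it is Class 4.2 (Flammable Solid).
Insecticide concentrate: oral LD50 32.5 mg/kg ≤ 100 mg/kg → Class 6.1 (Toxic).
With burn rate 2 mm/s (> 1.8 mm/s), the match heads (bulk) fall in Class 4.2.
Total Class 4.2: (two 0.1 oz packs = 5.68 g) + (two 0.1 oz packs = 5.68 g) = 11.36 g.
That exceeds the Class 4.2 cargo aircraft limit of 5 g.
Class 6.1 quantity: three 4.5 kg packs = 13.5 kg.
13.5 kg exceeds the cargo aircraft limit of 10 kg for Class 6.1.
The segregation rule (Class 6.1 with Class 9) does not apply to Class 4.2 with Class 6.1.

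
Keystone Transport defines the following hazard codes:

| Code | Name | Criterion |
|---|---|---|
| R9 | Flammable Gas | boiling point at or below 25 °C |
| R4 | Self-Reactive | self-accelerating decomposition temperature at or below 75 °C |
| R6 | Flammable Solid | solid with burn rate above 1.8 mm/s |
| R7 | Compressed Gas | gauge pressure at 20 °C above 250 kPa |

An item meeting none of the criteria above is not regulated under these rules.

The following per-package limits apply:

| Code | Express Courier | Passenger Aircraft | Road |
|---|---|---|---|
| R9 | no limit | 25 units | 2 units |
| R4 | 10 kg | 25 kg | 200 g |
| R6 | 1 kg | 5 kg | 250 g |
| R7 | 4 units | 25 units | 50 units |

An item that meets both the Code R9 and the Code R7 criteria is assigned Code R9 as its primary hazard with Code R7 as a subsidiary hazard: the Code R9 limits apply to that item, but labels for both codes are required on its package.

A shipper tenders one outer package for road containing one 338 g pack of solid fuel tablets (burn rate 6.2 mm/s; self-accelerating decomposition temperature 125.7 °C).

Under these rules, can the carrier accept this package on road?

Solid fuel tablets: burn rate 6.2 mm/s > 1.8 mm/s → Code R6 (Flammable Solid).
Code R6 quantity: 338 g.
338 g > 250 g (road limit, Code R6) — over the limit.

No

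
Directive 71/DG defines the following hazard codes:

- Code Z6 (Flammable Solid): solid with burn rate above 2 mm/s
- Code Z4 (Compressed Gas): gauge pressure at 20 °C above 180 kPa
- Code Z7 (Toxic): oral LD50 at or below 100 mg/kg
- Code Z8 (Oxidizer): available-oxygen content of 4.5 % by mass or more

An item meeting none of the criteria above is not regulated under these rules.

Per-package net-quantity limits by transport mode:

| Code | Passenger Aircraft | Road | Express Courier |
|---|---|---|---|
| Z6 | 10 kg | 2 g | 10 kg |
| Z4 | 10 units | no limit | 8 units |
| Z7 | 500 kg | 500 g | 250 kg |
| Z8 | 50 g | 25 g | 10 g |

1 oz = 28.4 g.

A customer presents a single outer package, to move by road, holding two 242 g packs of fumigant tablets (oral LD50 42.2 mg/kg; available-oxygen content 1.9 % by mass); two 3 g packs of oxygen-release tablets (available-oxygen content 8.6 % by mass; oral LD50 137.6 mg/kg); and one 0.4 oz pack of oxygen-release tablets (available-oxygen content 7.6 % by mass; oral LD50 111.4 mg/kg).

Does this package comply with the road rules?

With oral LD50 42.2 mg/kg (≤ 100 mg/kg), the fumigant tablets fall in Code Z7.
Available-oxygen content 8.6 % by mass meets the Code Z8 criterion (Oxidizer), so the oxygen-release tablets are Code Z8.
Available-oxygen content 7.6 % by mass meets the Code Z8 criterion (Oxidizer), so the oxygen-release tablets are Code Z8.
Code Z8 net quantity: (two 3 g packs = 6 g) + (one 0.4 oz pack = 11.36 g) = 17.36 g.
17.36 g is within the road limit of 25 g for Code Z8.
Code Z7 quantity: two 242 g packs = 484 g.
That is within the Code Z7 road limit of 500 g.
Every hazard code is within its road limit and no segregation rule is violated.

Yes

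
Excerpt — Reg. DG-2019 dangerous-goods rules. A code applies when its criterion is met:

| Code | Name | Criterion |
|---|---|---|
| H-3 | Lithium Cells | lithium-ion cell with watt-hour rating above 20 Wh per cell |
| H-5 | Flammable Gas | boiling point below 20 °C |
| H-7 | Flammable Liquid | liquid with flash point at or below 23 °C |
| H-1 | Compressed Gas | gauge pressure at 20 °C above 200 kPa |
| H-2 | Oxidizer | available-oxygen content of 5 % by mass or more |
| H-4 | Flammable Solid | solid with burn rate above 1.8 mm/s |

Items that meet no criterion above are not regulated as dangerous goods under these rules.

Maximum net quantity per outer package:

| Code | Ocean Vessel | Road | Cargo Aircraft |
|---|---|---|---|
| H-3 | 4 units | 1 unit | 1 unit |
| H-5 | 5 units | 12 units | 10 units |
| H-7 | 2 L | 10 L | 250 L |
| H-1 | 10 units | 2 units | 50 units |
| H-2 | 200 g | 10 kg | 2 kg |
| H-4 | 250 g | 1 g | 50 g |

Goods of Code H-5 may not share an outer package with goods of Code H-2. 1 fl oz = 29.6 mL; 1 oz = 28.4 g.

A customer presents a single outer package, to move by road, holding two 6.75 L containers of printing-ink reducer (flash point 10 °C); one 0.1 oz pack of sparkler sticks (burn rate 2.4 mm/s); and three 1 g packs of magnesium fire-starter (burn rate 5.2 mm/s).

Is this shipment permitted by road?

Printing-ink reducer: flash point 10 °C ≤ 23 °C → Code H-7 (Flammable Liquid).
Sparkler sticks: burn rate 2.4 mm/s > 1.8 mm/s → Code H-4 (Flammable Solid).
Magnesium fire-starter: burn rate 5.2 mm/s > 1.8 mm/s → Code H-4 (Flammable Solid).
Code H-7 quantity: two 6.75 L containers = 13.5 L.
13.5 L exceeds the road limit of 10 L for Code H-7.
Code H-4 net quantity: (one 0.1 oz pack = 2.84 g) + (three 1 g packs = 3 g) = 5.84 g.
5.84 g exceeds the road limit of 1 g for Code H-4.
The segregation rule (Code H-5 with Code H-2) does not apply to Code H-7 with Code H-4.

No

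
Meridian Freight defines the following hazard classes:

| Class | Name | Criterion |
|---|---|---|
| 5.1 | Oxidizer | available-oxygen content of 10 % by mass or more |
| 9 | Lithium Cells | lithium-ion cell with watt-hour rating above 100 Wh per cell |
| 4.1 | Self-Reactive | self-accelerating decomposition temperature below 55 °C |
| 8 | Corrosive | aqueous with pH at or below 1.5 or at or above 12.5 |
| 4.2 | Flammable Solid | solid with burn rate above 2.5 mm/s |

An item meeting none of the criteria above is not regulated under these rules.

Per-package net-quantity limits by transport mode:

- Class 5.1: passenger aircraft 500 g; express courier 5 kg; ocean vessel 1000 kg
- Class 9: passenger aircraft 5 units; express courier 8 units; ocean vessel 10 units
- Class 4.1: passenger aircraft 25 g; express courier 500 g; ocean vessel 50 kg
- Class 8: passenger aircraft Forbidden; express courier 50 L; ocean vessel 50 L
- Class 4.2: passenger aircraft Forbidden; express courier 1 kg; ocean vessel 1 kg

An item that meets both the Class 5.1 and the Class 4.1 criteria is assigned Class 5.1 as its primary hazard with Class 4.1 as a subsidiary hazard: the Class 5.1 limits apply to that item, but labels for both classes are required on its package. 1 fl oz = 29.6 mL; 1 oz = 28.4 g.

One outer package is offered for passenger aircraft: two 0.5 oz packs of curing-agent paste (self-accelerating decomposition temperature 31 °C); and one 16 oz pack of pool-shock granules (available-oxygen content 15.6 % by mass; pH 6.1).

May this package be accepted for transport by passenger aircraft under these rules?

Self-accelerating decomposition temperature 31 °C meets the Class 4.1 criterion (Self-Reactive), so the curing-agent paste is Class 4.1.
Pool-shock granules: available-oxygen content 15.6 % by mass ≥ 10 % by mass → Class 5.1 (Oxidizer).
Class 4.1 quantity: two 0.5 oz packs = 28.4 g.
28.4 g > 25 g (passenger aircraft limit, Class 4.1) — over the limit.
Class 5.1 quantity: one 16 oz pack = 454.4 g.
That is within the Class 5.1 passenger aircraft limit of 500 g.

No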